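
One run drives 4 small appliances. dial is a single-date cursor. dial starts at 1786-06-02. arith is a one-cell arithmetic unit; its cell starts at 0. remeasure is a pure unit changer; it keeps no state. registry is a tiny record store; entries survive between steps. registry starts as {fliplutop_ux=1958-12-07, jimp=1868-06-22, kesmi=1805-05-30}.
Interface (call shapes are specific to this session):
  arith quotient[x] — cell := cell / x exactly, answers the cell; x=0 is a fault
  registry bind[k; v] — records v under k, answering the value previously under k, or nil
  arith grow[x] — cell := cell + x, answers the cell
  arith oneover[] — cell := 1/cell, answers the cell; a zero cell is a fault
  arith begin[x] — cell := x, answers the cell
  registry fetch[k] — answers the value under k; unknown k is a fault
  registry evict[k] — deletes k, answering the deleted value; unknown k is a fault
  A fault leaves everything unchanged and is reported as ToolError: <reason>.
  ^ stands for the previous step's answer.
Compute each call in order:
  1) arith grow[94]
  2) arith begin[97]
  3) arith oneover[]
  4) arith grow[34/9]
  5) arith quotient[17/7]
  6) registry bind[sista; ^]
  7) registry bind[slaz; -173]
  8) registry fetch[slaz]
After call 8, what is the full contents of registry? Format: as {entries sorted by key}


Answer: {fliplutop_ux=1958-12-07, jimp=1868-06-22, kesmi=1805-05-30, sista=23149/14841, slaz=-173}

Derivation:
% arith grow x=94
  94
% arith begin x=97
  97
% arith oneover
  1/97
% arith grow x=34/9
  3307/873
% arith quotient x=17/7
  23149/14841
% registry bind k=sista v=^
  nil
% registry bind k=slaz v=-173
  nil
% registry fetch k=slaz
  -173


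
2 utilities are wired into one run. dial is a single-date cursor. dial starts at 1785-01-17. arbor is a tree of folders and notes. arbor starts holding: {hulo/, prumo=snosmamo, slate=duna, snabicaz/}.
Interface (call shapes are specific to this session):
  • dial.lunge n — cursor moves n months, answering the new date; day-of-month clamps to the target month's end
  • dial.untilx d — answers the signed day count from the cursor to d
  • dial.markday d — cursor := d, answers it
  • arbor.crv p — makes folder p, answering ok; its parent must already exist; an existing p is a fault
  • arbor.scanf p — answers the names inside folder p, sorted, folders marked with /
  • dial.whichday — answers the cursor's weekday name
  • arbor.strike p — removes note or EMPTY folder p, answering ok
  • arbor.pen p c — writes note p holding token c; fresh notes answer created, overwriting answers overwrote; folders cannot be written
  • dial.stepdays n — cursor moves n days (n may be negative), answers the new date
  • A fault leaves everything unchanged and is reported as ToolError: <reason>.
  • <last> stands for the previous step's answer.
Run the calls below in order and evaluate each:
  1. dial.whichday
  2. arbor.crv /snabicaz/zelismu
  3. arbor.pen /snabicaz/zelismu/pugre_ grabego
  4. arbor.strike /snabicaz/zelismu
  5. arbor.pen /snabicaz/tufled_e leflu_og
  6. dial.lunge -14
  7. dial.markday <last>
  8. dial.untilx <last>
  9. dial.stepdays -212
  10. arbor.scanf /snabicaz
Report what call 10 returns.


// 1. dial.whichday() => Monday
// 2. arbor.crv(/snabicaz/zelismu) => ok
// 3. arbor.pen(/snabicaz/zelismu/pugre_, grabego) => created
// 4. arbor.strike(/snabicaz/zelismu) => ToolError: not empty
// 5. arbor.pen(/snabicaz/tufled_e, leflu_og) => created
// 6. dial.lunge(-14) => 1783-11-17
// 7. dial.markday(<last>) => 1783-11-17
// 8. dial.untilx(<last>) => 0
// 9. dial.stepdays(-212) => 1783-04-19
// 10. arbor.scanf(/snabicaz) => [tufled_e, zelismu/]

Answer: [tufled_e, zelismu/]


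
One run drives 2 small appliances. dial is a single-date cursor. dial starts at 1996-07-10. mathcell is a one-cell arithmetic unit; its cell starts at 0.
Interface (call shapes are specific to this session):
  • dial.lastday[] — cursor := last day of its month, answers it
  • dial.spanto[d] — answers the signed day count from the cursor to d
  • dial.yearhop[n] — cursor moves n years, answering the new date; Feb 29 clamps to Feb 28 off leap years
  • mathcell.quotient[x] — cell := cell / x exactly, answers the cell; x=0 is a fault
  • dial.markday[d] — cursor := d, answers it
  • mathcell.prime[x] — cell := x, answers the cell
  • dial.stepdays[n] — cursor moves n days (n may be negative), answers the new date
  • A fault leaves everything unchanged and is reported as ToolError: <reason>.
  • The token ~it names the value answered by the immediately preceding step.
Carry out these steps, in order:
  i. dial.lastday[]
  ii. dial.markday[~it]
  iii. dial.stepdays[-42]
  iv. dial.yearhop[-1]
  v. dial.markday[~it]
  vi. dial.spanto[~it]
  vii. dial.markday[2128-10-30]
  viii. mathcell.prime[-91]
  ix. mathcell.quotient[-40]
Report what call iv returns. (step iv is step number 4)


-> dial.lastday()
<- 1996-07-31
-> dial.markday(d: ~it)
<- 1996-07-31
-> dial.stepdays(n: -42)
<- 1996-06-19
-> dial.yearhop(n: -1)
<- 1995-06-19
-> dial.markday(d: ~it)
<- 1995-06-19
-> dial.spanto(d: ~it)
<- 0
-> dial.markday(d: 2128-10-30)
<- 2128-10-30
-> mathcell.prime(x: -91)
<- -91
-> mathcell.quotient(x: -40)
<- 91/40

Answer: 1995-06-19


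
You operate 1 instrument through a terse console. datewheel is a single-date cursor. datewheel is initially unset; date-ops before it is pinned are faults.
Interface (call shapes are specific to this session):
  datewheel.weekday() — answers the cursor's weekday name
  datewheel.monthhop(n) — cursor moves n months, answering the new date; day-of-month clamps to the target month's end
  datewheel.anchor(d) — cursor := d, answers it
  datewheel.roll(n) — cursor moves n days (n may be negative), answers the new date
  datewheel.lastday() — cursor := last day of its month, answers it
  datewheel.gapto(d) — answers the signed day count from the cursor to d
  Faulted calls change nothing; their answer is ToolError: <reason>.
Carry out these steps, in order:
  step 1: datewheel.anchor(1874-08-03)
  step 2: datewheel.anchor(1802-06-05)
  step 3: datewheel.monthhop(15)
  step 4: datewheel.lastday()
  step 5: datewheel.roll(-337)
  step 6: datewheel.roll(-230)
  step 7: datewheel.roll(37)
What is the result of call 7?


Answer: 1802-04-18

Derivation:
→ datewheel.anchor(d='1874-08-03')
← 1874-08-03
→ datewheel.anchor(d='1802-06-05')
← 1802-06-05
→ datewheel.monthhop(n='15')
← 1803-09-05
→ datewheel.lastday()
← 1803-09-30
→ datewheel.roll(n='-337')
← 1802-10-28
→ datewheel.roll(n='-230')
← 1802-03-12
→ datewheel.roll(n='37')
← 1802-04-18


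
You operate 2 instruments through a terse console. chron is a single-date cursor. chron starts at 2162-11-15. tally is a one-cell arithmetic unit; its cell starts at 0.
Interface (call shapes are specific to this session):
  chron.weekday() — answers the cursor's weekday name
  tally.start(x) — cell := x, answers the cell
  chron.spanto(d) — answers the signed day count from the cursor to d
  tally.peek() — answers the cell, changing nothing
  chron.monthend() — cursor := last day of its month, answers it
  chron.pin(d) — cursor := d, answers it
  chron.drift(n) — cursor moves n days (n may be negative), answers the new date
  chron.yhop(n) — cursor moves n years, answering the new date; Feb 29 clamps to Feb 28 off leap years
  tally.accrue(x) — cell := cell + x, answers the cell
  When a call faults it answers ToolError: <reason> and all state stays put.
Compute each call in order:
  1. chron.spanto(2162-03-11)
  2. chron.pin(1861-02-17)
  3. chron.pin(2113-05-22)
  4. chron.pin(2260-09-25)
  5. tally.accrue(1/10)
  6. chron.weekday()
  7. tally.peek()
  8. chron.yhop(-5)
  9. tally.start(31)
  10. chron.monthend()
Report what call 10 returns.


CALL chron.spanto[d=2162-03-11]
RET  -249
CALL chron.pin[d=1861-02-17]
RET  1861-02-17
CALL chron.pin[d=2113-05-22]
RET  2113-05-22
CALL chron.pin[d=2260-09-25]
RET  2260-09-25
CALL tally.accrue[x=1/10]
RET  1/10
CALL chron.weekday[]
RET  Tuesday
CALL tally.peek[]
RET  1/10
CALL chron.yhop[n=-5]
RET  2255-09-25
CALL tally.start[x=31]
RET  31
CALL chron.monthend[]
RET  2255-09-30

Answer: 2255-09-30


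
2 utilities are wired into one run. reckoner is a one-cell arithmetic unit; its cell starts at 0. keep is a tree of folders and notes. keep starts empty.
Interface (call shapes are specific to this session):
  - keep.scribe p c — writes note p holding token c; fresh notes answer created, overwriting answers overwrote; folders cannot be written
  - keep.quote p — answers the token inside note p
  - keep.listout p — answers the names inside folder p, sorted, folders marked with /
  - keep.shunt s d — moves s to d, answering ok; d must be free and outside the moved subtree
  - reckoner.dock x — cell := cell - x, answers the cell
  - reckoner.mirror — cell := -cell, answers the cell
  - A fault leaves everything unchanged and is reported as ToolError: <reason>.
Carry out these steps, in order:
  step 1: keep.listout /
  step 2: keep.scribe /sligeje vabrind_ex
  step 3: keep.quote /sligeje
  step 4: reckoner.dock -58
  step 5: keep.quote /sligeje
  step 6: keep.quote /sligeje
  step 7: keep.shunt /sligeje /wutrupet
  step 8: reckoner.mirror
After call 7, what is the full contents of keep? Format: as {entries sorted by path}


Answer: {wutrupet=vabrind_ex}

Derivation:
$ listout p→/
= []
$ scribe p→/sligeje c→vabrind_ex
= created
$ quote p→/sligeje
= vabrind_ex
$ dock x→-58
= 58
$ quote p→/sligeje
= vabrind_ex
$ quote p→/sligeje
= vabrind_ex
$ shunt s→/sligeje d→/wutrupet
= ok
$ mirror
= -58


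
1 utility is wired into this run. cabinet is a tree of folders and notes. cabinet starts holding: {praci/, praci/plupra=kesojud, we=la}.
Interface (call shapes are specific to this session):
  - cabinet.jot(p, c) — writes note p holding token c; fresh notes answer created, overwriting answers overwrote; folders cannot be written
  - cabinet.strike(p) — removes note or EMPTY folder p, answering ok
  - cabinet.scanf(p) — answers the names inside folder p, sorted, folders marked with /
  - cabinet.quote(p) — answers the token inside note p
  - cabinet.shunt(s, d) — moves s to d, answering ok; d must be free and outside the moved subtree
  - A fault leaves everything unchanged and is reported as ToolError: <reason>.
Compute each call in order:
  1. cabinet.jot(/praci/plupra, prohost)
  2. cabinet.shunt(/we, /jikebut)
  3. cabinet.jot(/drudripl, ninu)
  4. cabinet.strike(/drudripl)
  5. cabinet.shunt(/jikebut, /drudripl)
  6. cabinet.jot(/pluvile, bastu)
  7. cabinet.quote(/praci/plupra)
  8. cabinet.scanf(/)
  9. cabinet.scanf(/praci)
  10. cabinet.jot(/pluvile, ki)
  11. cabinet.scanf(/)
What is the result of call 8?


Using jot using p='/praci/plupra', c='prohost', yielding overwrote.
Using shunt using s='/we', d='/jikebut': ok.
Invoking jot using p='/drudripl', c='ninu', yielding created.
I use strike using p='/drudripl', giving ok.
I call shunt using s='/jikebut', d='/drudripl', which returns ok.
I call jot using p='/pluvile', c='bastu', → created.
Using quote using p='/praci/plupra', and see prohost.
Then scanf using p='/': [drudripl, pluvile, praci/].
I run scanf using p='/praci', and get [plupra].
Calling jot using p='/pluvile', c='ki', → overwrote.
Next I call scanf using p='/', yielding [drudripl, pluvile, praci/].

Answer: [drudripl, pluvile, praci/]


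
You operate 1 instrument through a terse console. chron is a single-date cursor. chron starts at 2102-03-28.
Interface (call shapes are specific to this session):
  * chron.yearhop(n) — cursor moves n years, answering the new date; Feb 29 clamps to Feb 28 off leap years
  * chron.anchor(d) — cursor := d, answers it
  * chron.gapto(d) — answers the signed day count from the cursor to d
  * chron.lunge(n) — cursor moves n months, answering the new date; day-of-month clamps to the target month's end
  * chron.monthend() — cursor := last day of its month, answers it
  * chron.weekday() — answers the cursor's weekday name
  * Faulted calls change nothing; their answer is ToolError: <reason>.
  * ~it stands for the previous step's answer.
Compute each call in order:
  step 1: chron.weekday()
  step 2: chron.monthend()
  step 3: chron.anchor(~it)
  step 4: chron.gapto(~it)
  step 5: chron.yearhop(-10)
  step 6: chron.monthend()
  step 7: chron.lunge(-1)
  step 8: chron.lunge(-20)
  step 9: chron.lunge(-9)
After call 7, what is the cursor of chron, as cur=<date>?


Answer: cur=2092-02-29

Derivation:
# 1. chron.weekday() ~> Tuesday
# 2. chron.monthend() ~> 2102-03-31
# 3. chron.anchor(d: ~it) ~> 2102-03-31
# 4. chron.gapto(d: ~it) ~> 0
# 5. chron.yearhop(n: -10) ~> 2092-03-31
# 6. chron.monthend() ~> 2092-03-31
# 7. chron.lunge(n: -1) ~> 2092-02-29
# 8. chron.lunge(n: -20) ~> 2090-06-29
# 9. chron.lunge(n: -9) ~> 2089-09-29


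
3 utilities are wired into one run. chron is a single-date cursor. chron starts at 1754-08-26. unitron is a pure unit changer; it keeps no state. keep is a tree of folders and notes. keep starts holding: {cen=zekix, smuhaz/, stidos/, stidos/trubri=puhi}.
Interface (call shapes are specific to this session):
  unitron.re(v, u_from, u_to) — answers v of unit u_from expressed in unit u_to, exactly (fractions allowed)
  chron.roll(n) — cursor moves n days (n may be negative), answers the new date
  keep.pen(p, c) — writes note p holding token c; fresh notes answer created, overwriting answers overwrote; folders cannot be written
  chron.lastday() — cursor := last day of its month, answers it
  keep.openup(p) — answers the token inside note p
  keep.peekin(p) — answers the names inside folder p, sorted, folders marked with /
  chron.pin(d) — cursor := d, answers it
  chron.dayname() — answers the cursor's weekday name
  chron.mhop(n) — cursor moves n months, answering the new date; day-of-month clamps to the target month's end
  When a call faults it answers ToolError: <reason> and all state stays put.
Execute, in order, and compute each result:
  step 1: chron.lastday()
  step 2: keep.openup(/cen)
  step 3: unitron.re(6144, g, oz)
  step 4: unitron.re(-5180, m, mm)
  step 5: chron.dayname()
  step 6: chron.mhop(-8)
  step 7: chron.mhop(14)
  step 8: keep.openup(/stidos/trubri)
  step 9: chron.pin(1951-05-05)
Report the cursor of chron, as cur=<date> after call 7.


Act: lastday[]
Obs: 1754-08-31
Act: openup[p=/cen]
Obs: zekix
Act: re[v=6144; u_from=g; u_to=oz]
Obs: 9830400000/45359237
Act: re[v=-5180; u_from=m; u_to=mm]
Obs: -5180000
Act: dayname[]
Obs: Saturday
Act: mhop[n=-8]
Obs: 1753-12-31
Act: mhop[n=14]
Obs: 1755-02-28
Act: openup[p=/stidos/trubri]
Obs: puhi
Act: pin[d=1951-05-05]
Obs: 1951-05-05

Answer: cur=1755-02-28


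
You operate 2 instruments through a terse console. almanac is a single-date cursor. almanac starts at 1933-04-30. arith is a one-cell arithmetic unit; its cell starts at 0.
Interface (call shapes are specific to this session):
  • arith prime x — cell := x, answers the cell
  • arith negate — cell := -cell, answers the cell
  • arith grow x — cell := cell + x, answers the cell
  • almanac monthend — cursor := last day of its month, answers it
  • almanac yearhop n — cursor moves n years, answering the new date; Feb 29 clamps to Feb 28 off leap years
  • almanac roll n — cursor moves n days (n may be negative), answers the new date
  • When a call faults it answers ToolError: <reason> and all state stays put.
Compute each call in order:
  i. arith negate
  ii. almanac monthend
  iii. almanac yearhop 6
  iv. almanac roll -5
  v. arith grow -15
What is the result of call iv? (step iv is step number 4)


Answer: 1939-04-25

Derivation:
% arith negate() -> 0
% almanac monthend() -> 1933-04-30
% almanac yearhop(n=6) -> 1939-04-30
% almanac roll(n=-5) -> 1939-04-25
% arith grow(x=-15) -> -15


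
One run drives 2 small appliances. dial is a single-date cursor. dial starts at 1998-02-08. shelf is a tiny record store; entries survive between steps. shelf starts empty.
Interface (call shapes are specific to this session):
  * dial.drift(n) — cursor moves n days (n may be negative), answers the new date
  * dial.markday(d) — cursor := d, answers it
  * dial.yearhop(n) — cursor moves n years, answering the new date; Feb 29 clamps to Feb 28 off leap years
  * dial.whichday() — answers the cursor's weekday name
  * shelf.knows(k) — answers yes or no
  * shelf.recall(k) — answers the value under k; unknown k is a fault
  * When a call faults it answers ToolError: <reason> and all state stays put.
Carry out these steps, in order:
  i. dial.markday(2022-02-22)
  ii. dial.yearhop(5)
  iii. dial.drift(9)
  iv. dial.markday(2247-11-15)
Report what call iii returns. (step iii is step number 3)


Answer: 2027-03-03

Derivation:
> markday d→2022-02-22
= 2022-02-22
> yearhop n→5
= 2027-02-22
> drift n→9
= 2027-03-03
> markday d→2247-11-15
= 2247-11-15


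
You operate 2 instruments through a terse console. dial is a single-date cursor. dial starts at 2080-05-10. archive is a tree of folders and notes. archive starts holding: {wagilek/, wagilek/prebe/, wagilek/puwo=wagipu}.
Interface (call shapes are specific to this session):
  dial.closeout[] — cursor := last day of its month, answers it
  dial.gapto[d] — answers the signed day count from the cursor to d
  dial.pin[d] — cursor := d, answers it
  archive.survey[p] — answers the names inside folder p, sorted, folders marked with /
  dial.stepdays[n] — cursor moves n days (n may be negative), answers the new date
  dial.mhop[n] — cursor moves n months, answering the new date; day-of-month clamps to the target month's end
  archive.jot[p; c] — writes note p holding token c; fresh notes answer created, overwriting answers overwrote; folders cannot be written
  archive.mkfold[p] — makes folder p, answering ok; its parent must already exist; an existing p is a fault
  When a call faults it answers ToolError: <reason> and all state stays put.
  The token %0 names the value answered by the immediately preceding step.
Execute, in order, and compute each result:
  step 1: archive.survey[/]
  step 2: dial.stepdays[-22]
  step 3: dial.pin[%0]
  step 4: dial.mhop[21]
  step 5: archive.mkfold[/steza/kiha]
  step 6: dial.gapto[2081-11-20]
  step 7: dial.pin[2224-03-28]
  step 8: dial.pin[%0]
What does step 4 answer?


·→ survey(p='/')
·← [wagilek/]
·→ stepdays(n='-22')
·← 2080-04-18
·→ pin(d='%0')
·← 2080-04-18
·→ mhop(n='21')
·← 2082-01-18
·→ mkfold(p='/steza/kiha')
·← ToolError: no parent
·→ gapto(d='2081-11-20')
·← -59
·→ pin(d='2224-03-28')
·← 2224-03-28
·→ pin(d='%0')
·← 2224-03-28

Answer: 2082-01-18


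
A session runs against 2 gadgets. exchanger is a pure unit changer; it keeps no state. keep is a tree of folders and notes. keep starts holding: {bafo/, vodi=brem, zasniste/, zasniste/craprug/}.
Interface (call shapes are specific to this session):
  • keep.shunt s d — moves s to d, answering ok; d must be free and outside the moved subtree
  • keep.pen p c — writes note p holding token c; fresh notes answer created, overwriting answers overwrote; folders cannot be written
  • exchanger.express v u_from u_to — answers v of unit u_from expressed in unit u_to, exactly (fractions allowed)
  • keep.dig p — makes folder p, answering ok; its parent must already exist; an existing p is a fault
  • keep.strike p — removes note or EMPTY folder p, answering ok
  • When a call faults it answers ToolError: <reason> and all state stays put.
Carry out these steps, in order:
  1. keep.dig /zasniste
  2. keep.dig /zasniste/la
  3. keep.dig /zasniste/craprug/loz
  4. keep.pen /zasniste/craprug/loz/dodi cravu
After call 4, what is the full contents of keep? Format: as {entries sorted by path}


>> keep.dig(p=/zasniste)
<< ToolError: exists
>> keep.dig(p=/zasniste/la)
<< ok
>> keep.dig(p=/zasniste/craprug/loz)
<< ok
>> keep.pen(p=/zasniste/craprug/loz/dodi, c=cravu)
<< created

Answer: {bafo/, vodi=brem, zasniste/, zasniste/craprug/, zasniste/craprug/loz/, zasniste/craprug/loz/dodi=cravu, zasniste/la/}


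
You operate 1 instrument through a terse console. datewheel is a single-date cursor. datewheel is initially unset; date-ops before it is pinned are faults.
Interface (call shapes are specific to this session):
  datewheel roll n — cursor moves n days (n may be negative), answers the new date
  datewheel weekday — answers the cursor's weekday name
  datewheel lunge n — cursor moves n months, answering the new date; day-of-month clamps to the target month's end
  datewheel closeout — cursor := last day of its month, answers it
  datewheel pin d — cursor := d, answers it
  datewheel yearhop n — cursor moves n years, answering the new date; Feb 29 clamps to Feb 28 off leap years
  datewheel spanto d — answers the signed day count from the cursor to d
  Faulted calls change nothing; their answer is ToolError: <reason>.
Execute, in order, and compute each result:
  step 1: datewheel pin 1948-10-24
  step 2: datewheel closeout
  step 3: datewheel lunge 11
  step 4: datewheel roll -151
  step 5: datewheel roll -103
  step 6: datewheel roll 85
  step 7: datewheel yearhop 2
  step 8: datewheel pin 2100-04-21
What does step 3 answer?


Invoking datewheel pin passing d='1948-10-24', — result: 1948-10-24.
I run datewheel closeout, — result: 1948-10-31.
Using datewheel lunge passing n='11', giving 1949-09-30.
I use datewheel roll passing n='-151', yielding 1949-05-02.
I try datewheel roll passing n='-103', and observe 1949-01-19.
I invoke datewheel roll passing n='85', and get 1949-04-14.
Using datewheel yearhop passing n='2', → 1951-04-14.
Calling datewheel pin passing d='2100-04-21', — result: 2100-04-21.

Answer: 1949-09-30


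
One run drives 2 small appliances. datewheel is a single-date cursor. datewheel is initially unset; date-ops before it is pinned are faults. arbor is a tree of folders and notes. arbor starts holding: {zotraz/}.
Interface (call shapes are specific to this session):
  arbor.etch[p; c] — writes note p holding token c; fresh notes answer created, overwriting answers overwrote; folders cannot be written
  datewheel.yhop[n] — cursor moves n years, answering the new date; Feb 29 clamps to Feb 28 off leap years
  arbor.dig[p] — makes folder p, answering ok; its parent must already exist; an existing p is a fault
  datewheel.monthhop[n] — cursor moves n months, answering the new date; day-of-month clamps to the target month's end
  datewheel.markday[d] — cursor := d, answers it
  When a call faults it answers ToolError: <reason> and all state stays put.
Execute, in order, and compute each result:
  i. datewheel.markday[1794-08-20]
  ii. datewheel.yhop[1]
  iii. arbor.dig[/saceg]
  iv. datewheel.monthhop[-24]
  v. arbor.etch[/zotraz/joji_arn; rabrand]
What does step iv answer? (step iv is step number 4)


Answer: 1793-08-20

Derivation:
·→ datewheel.markday(1794-08-20)
·← 1794-08-20
·→ datewheel.yhop(1)
·← 1795-08-20
·→ arbor.dig(/saceg)
·← ok
·→ datewheel.monthhop(-24)
·← 1793-08-20
·→ arbor.etch(/zotraz/joji_arn, rabrand)
·← created


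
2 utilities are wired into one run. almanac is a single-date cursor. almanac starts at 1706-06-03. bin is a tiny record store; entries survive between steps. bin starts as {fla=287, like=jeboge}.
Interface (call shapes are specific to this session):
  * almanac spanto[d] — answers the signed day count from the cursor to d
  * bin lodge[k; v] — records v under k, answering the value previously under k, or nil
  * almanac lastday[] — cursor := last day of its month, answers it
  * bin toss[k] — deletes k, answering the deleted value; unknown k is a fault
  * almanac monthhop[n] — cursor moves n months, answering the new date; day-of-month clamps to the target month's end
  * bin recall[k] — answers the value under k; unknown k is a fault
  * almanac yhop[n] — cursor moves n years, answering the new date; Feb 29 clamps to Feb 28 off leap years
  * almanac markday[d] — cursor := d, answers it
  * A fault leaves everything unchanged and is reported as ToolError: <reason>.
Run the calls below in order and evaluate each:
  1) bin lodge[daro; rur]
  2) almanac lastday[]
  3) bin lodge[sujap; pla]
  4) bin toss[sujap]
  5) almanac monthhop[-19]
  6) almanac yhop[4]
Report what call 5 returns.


Answer: 1704-11-30

Derivation:
// 1. bin lodge(k='daro', v='rur') ~> nil
// 2. almanac lastday() ~> 1706-06-30
// 3. bin lodge(k='sujap', v='pla') ~> nil
// 4. bin toss(k='sujap') ~> pla
// 5. almanac monthhop(n='-19') ~> 1704-11-30
// 6. almanac yhop(n='4') ~> 1708-11-30


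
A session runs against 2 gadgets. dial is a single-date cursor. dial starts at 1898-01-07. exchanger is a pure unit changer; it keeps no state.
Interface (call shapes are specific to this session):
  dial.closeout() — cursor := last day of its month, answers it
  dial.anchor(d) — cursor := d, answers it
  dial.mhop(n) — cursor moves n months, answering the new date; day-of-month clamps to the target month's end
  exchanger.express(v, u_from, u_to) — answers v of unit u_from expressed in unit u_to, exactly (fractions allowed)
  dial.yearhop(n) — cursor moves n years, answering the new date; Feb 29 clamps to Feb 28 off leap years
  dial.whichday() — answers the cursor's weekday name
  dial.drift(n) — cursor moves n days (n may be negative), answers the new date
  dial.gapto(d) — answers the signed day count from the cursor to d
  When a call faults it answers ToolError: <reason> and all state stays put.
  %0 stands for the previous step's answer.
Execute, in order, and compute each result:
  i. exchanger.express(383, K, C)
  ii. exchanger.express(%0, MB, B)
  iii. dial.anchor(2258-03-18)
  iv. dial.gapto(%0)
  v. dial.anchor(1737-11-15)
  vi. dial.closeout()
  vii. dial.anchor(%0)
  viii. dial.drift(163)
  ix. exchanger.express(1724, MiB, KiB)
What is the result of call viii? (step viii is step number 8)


Answer: 1738-05-12

Derivation:
Invoking express on v: 383, u_from: K, u_to: C, and observe 2197/20.
I try express on v: %0, u_from: MB, u_to: B, — result: 109850000.
Invoking anchor on d: 2258-03-18, and get 2258-03-18.
Invoking gapto on d: %0: 0.
I invoke anchor on d: 1737-11-15, and get 1737-11-15.
Invoking closeout(), → 1737-11-30.
Then anchor on d: %0, — result: 1737-11-30.
I call drift on n: 163, and get 1738-05-12.
Calling express on v: 1724, u_from: MiB, u_to: KiB, which returns 1765376.


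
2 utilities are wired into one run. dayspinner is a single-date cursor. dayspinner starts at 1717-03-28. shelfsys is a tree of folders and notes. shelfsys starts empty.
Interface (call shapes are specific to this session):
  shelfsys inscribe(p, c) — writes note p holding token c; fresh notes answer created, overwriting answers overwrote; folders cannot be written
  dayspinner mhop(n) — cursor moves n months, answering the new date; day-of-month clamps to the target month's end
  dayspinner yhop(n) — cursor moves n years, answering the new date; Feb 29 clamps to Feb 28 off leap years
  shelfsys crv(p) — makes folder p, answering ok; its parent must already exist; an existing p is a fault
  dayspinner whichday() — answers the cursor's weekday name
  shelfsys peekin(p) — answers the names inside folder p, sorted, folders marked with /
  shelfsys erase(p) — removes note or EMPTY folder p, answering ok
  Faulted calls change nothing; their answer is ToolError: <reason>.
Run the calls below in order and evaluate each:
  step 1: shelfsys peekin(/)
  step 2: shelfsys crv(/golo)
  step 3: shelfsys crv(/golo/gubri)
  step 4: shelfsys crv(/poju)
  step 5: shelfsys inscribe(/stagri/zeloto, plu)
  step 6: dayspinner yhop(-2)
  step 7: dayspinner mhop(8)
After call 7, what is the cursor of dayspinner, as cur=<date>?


Answer: cur=1715-11-28

Derivation:
Calling shelfsys peekin(p→/), giving [].
I try shelfsys crv(p→/golo), — result: ok.
Using shelfsys crv(p→/golo/gubri), yielding ok.
I call shelfsys crv(p→/poju), which returns ok.
Then shelfsys inscribe(p→/stagri/zeloto, c→plu), — result: ToolError: no parent.
Now I run dayspinner yhop(n→-2): 1715-03-28.
Calling dayspinner mhop(n→8), and get 1715-11-28.


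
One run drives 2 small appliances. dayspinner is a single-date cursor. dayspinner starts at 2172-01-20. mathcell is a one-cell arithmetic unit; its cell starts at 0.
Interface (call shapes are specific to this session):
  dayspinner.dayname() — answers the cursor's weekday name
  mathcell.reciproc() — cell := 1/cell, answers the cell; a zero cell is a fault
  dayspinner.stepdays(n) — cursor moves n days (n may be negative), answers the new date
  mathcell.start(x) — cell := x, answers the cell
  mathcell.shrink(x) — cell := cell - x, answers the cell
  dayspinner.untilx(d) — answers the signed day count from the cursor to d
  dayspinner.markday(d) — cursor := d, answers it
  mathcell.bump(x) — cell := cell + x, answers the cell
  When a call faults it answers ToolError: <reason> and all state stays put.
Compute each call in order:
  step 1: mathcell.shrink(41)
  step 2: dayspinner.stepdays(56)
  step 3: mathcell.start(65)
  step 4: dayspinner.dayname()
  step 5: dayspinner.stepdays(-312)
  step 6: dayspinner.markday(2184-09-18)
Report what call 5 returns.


I try mathcell.shrink(x→41), and see -41.
I run dayspinner.stepdays(n→56), — result: 2172-03-16.
Using mathcell.start(x→65), giving 65.
Invoking dayspinner.dayname(), → Monday.
I run dayspinner.stepdays(n→-312), giving 2171-05-09.
Invoking dayspinner.markday(d→2184-09-18), and observe 2184-09-18.

Answer: 2171-05-09


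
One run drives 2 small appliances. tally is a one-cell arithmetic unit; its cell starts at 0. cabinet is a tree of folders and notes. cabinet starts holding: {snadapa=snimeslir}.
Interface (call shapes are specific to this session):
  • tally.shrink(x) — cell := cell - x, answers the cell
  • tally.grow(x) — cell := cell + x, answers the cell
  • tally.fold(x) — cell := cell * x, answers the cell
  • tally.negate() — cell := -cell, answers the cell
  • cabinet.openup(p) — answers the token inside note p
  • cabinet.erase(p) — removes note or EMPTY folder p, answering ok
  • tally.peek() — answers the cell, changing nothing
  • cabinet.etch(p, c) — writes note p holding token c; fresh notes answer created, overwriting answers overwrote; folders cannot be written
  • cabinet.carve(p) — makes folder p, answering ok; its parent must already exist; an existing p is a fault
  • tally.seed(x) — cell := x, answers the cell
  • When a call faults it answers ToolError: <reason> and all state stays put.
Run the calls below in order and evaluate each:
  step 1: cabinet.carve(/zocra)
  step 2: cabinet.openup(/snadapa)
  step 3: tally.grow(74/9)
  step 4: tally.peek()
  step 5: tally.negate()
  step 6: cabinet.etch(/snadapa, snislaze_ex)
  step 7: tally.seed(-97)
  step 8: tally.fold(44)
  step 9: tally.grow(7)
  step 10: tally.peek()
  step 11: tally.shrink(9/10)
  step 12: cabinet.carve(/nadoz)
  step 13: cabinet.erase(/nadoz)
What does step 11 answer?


# cabinet.carve(p: /zocra) => ok
# cabinet.openup(p: /snadapa) => snimeslir
# tally.grow(x: 74/9) => 74/9
# tally.peek() => 74/9
# tally.negate() => -74/9
# cabinet.etch(p: /snadapa, c: snislaze_ex) => overwrote
# tally.seed(x: -97) => -97
# tally.fold(x: 44) => -4268
# tally.grow(x: 7) => -4261
# tally.peek() => -4261
# tally.shrink(x: 9/10) => -42619/10
# cabinet.carve(p: /nadoz) => ok
# cabinet.erase(p: /nadoz) => ok

Answer: -42619/10


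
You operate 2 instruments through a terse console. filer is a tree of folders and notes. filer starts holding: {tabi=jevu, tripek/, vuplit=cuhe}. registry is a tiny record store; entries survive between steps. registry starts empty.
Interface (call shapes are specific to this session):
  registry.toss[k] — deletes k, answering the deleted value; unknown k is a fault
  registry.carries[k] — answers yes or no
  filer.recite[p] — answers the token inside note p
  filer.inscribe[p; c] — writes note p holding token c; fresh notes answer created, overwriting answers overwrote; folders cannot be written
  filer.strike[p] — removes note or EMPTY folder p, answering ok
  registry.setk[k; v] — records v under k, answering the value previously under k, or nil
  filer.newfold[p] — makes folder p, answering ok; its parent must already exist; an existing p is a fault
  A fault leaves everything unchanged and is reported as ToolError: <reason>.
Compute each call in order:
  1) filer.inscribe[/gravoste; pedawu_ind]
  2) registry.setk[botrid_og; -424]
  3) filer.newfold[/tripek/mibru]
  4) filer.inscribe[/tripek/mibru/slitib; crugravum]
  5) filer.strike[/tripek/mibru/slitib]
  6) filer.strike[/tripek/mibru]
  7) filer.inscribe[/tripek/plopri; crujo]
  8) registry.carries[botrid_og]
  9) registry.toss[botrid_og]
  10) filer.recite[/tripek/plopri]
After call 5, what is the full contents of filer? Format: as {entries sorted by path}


# 1. inscribe(p: /gravoste, c: pedawu_ind) => created
# 2. setk(k: botrid_og, v: -424) => nil
# 3. newfold(p: /tripek/mibru) => ok
# 4. inscribe(p: /tripek/mibru/slitib, c: crugravum) => created
# 5. strike(p: /tripek/mibru/slitib) => ok
# 6. strike(p: /tripek/mibru) => ok
# 7. inscribe(p: /tripek/plopri, c: crujo) => created
# 8. carries(k: botrid_og) => yes
# 9. toss(k: botrid_og) => -424
# 10. recite(p: /tripek/plopri) => crujo

Answer: {gravoste=pedawu_ind, tabi=jevu, tripek/, tripek/mibru/, vuplit=cuhe}


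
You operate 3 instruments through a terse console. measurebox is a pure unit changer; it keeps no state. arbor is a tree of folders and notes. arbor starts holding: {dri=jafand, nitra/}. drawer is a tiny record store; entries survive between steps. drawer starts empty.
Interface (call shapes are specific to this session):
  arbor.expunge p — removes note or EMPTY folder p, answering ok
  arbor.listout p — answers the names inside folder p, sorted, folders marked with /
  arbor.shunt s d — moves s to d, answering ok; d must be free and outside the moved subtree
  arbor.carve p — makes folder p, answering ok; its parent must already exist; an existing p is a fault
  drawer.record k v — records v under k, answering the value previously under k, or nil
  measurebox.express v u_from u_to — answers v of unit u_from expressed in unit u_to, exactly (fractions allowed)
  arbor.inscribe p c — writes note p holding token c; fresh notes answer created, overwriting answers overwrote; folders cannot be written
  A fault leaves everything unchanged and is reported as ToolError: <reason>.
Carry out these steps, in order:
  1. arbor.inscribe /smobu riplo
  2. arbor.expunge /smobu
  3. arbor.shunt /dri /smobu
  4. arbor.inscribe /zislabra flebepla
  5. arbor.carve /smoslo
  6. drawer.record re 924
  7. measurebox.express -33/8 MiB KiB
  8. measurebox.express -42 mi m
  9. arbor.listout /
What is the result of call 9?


Answer: [nitra/, smobu, smoslo/, zislabra]

Derivation:
→ arbor.inscribe(p: /smobu, c: riplo)
← created
→ arbor.expunge(p: /smobu)
← ok
→ arbor.shunt(s: /dri, d: /smobu)
← ok
→ arbor.inscribe(p: /zislabra, c: flebepla)
← created
→ arbor.carve(p: /smoslo)
← ok
→ drawer.record(k: re, v: 924)
← nil
→ measurebox.express(v: -33/8, u_from: MiB, u_to: KiB)
← -4224
→ measurebox.express(v: -42, u_from: mi, u_to: m)
← -8449056/125
→ arbor.listout(p: /)
← [nitra/, smobu, smoslo/, zislabra]


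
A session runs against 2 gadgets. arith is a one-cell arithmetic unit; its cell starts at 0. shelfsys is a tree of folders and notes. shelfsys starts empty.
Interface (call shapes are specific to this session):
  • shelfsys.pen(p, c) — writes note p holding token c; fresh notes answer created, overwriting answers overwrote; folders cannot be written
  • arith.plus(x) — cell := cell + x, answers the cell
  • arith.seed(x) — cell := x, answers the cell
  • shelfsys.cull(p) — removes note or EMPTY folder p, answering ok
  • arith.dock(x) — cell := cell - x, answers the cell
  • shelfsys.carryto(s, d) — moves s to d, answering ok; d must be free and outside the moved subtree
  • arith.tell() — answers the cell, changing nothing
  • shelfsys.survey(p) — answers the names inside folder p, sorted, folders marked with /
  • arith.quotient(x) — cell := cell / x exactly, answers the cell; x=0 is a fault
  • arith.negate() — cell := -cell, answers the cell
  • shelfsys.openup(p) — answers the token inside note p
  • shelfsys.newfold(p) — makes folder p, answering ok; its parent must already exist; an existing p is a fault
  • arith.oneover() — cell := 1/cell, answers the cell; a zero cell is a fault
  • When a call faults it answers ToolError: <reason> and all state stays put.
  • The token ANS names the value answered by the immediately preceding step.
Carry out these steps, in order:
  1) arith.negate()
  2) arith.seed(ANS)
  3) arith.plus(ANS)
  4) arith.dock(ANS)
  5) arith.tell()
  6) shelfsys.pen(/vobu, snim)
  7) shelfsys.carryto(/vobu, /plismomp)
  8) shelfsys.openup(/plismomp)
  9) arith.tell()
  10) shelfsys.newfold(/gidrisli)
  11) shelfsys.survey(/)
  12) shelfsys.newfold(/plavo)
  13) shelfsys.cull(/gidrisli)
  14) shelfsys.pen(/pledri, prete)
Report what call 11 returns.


-> arith.negate()
<- 0
-> arith.seed(x=ANS)
<- 0
-> arith.plus(x=ANS)
<- 0
-> arith.dock(x=ANS)
<- 0
-> arith.tell()
<- 0
-> shelfsys.pen(p=/vobu, c=snim)
<- created
-> shelfsys.carryto(s=/vobu, d=/plismomp)
<- ok
-> shelfsys.openup(p=/plismomp)
<- snim
-> arith.tell()
<- 0
-> shelfsys.newfold(p=/gidrisli)
<- ok
-> shelfsys.survey(p=/)
<- [gidrisli/, plismomp]
-> shelfsys.newfold(p=/plavo)
<- ok
-> shelfsys.cull(p=/gidrisli)
<- ok
-> shelfsys.pen(p=/pledri, c=prete)
<- created

Answer: [gidrisli/, plismomp]


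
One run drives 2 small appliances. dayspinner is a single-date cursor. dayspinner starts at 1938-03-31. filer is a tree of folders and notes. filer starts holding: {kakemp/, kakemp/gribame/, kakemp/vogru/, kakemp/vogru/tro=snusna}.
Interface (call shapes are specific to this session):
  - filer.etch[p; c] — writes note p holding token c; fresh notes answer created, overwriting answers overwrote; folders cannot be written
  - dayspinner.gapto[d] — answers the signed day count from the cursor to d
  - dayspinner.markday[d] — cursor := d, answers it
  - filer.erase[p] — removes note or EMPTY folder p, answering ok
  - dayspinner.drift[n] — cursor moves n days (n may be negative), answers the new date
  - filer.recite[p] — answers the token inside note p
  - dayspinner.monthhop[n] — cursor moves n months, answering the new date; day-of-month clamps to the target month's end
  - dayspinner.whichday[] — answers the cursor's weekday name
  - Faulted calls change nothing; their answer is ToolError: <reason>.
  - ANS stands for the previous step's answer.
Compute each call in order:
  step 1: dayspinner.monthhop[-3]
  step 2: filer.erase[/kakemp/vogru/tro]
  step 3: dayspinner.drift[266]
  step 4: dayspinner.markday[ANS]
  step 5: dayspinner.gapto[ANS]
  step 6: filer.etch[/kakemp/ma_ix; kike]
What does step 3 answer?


Answer: 1938-09-23

Derivation:
·→ monthhop(n→-3)
·← 1937-12-31
·→ erase(p→/kakemp/vogru/tro)
·← ok
·→ drift(n→266)
·← 1938-09-23
·→ markday(d→ANS)
·← 1938-09-23
·→ gapto(d→ANS)
·← 0
·→ etch(p→/kakemp/ma_ix, c→kike)
·← created


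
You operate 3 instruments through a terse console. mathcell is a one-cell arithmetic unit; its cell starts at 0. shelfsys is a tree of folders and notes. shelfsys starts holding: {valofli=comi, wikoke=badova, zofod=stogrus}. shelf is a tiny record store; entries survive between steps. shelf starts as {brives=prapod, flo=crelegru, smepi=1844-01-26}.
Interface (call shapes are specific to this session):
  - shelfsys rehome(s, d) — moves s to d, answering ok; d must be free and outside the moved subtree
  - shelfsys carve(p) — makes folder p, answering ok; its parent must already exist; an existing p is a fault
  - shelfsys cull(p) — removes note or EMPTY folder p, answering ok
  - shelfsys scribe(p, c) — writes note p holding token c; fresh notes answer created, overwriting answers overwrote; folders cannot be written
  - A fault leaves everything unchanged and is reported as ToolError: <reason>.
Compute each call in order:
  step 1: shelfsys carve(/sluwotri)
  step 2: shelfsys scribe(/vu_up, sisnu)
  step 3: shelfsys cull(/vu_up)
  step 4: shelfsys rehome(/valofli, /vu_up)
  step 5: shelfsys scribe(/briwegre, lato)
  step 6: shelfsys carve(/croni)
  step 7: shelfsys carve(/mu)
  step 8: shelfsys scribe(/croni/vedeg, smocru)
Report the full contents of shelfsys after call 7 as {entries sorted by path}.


Answer: {briwegre=lato, croni/, mu/, sluwotri/, vu_up=comi, wikoke=badova, zofod=stogrus}

Derivation:
# shelfsys carve(p=/sluwotri) ~> ok
# shelfsys scribe(p=/vu_up, c=sisnu) ~> created
# shelfsys cull(p=/vu_up) ~> ok
# shelfsys rehome(s=/valofli, d=/vu_up) ~> ok
# shelfsys scribe(p=/briwegre, c=lato) ~> created
# shelfsys carve(p=/croni) ~> ok
# shelfsys carve(p=/mu) ~> ok
# shelfsys scribe(p=/croni/vedeg, c=smocru) ~> created
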